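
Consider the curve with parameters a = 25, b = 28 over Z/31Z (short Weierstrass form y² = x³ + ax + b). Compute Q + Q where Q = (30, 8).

(7, 9)

tangent at (30, 8): λ = (3·30² + 25)/(2·8) ≡ 28/16. 16⁻¹ ≡ 2 (mod 31), so λ ≡ 28·2 ≡ 25.
  x = λ² - 30 - 30 = 625 - 60 ≡ 7; y = λ·(30 - 7) - 8 ≡ 9. → (7, 9)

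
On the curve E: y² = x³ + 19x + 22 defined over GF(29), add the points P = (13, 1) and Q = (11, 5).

(9, 20)

(13, 1) + (11, 5). λ = (5 - 1)/(11 - 13) ≡ 4/27 mod 29. 27⁻¹ ≡ 14 (mod 29), so λ ≡ 27.
  x = λ² - 13 - 11 = 729 - 24 ≡ 9; y = λ·(13 - 9) - 1 ≡ 20. → (9, 20)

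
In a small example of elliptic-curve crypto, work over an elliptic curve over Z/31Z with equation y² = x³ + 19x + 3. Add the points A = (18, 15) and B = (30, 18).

(18, 15) + (30, 18). λ = (18 - 15)/(30 - 18) ≡ 3/12 mod 31. 12⁻¹ ≡ 13 (mod 31), so λ ≡ 8.
  x = λ² - 18 - 30 = 64 - 48 ≡ 16; y = λ·(18 - 16) - 15 ≡ 1. → (16, 1)

(16, 1)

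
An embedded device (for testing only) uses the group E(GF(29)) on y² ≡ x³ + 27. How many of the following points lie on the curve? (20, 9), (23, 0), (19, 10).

(20, 9): 9² ≡ 23, rhs ≡ 23 → on.
(23, 0): 0² ≡ 0, rhs ≡ 14 → off.
(19, 10): 10² ≡ 13, rhs ≡ 13 → on.

2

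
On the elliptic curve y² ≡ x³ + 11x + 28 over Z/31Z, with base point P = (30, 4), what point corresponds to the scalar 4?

(0, 20)

Double-and-add on 4 = (100)₂. Start with P = (30, 4) for the leading 1-bit.
double: tangent at (30, 4): λ = (3·30² + 11)/(2·4) ≡ 14/8. 8⁻¹ ≡ 4 (mod 31) since 8·4 = 32 ≡ 1, so λ ≡ 14·4 ≡ 25.
  x = λ² - 30 - 30 = 625 - 60 ≡ 7; y = λ·(30 - 7) - 4 ≡ 13. → (7, 13)
double: tangent at (7, 13): λ = (3·7² + 11)/(2·13) ≡ 3/26. 26⁻¹ ≡ 6 (mod 31) since 26·6 = 156 ≡ 1, so λ ≡ 3·6 ≡ 18.
  x = λ² - 7 - 7 = 324 - 14 ≡ 0; y = λ·(7 - 0) - 13 ≡ 20. → (0, 20)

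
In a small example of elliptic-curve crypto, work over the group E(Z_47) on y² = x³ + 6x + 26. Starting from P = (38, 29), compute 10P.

(37, 0)

Double-and-add on 10 = (1010)₂. Start with P = (38, 29) for the leading 1-bit.
double: tangent at (38, 29): λ = (3·38² + 6)/(2·29) ≡ 14/11. 11⁻¹ ≡ 30 (mod 47), so λ ≡ 14·30 ≡ 44.
  x = λ² - 38 - 38 = 1936 - 76 ≡ 27; y = λ·(38 - 27) - 29 ≡ 32. → (27, 32)
double: tangent at (27, 32): λ = (3·27² + 6)/(2·32) ≡ 31/17. 17⁻¹ ≡ 36 (mod 47) since 17·36 = 612 ≡ 1, so λ ≡ 31·36 ≡ 35.
  x = λ² - 27 - 27 = 1225 - 54 ≡ 43; y = λ·(27 - 43) - 32 ≡ 19. → (43, 19)
add P: (43, 19) + (38, 29). λ = (29 - 19)/(38 - 43) ≡ 10/42 mod 47. 42⁻¹ ≡ 28 (mod 47), so λ ≡ 45.
  x = λ² - 43 - 38 = 2025 - 81 ≡ 17; y = λ·(43 - 17) - 19 ≡ 23. → (17, 23)
double: tangent at (17, 23): λ = (3·17² + 6)/(2·23) ≡ 27/46. 46⁻¹ ≡ 46 (mod 47), so λ ≡ 27·46 ≡ 20.
  x = λ² - 17 - 17 = 400 - 34 ≡ 37; y = λ·(17 - 37) - 23 ≡ 0. → (37, 0)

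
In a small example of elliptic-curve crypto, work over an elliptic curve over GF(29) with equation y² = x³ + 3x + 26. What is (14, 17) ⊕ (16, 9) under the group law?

(14, 17) + (16, 9). λ = (9 - 17)/(16 - 14) ≡ 21/2 mod 29. 2⁻¹ ≡ 15 (mod 29) since 2·15 = 30 ≡ 1, so λ ≡ 25.
  x = λ² - 14 - 16 = 625 - 30 ≡ 15; y = λ·(14 - 15) - 17 ≡ 16. → (15, 16)

(15, 16)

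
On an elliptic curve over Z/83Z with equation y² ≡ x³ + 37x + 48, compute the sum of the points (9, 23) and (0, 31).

(42, 34)

(9, 23) + (0, 31). λ = (31 - 23)/(0 - 9) ≡ 8/74 mod 83. 74⁻¹ ≡ 46 (mod 83), so λ ≡ 36.
  x = λ² - 9 - 0 = 1296 - 9 ≡ 42; y = λ·(9 - 42) - 23 ≡ 34. → (42, 34)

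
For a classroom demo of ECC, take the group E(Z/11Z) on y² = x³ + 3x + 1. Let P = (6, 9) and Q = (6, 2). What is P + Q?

The two points share x = 6 and their y-coordinates satisfy 9 + 2 ≡ 0 (mod 11), so they are inverses. Their sum is the point at infinity.

O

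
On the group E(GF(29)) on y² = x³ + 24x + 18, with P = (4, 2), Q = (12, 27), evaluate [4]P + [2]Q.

First 4P:
Double-and-add on 4 = (100)₂. Start with P = (4, 2) for the leading 1-bit.
double: tangent at (4, 2): λ = (3·4² + 24)/(2·2) ≡ 14/4. 4⁻¹ ≡ 22 (mod 29), so λ ≡ 14·22 ≡ 18.
  x = λ² - 4 - 4 = 324 - 8 ≡ 26; y = λ·(4 - 26) - 2 ≡ 8. → (26, 8)
double: tangent at (26, 8): λ = (3·26² + 24)/(2·8) ≡ 22/16. 16⁻¹ ≡ 20 (mod 29), so λ ≡ 22·20 ≡ 5.
  x = λ² - 26 - 26 = 25 - 52 ≡ 2; y = λ·(26 - 2) - 8 ≡ 25. → (2, 25)
4P = (2, 25).
Next 2Q:
Repeated addition: build up to 2Q.
2Q: tangent at (12, 27): λ = (3·12² + 24)/(2·27) ≡ 21/25. 25⁻¹ ≡ 7 (mod 29), so λ ≡ 21·7 ≡ 2.
  x = λ² - 12 - 12 = 4 - 24 ≡ 9; y = λ·(12 - 9) - 27 ≡ 8. → (9, 8)
2Q = (9, 8).
Finally 4P + 2Q:
(2, 25) + (9, 8). λ = (8 - 25)/(9 - 2) ≡ 12/7 mod 29. 7⁻¹ ≡ 25 (mod 29), so λ ≡ 10.
  x = λ² - 2 - 9 = 100 - 11 ≡ 2; y = λ·(2 - 2) - 25 ≡ 4. → (2, 4)

(2, 4)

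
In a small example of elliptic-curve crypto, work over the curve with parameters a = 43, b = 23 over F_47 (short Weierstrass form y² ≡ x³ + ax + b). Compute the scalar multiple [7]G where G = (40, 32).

Repeated addition: build up to 7G.
2G: tangent at (40, 32): λ = (3·40² + 43)/(2·32) ≡ 2/17. 17⁻¹ ≡ 36 (mod 47) since 17·36 = 612 ≡ 1, so λ ≡ 2·36 ≡ 25.
  x = λ² - 40 - 40 = 625 - 80 ≡ 28; y = λ·(40 - 28) - 32 ≡ 33. → (28, 33)
3G: (28, 33) + (40, 32). λ = (32 - 33)/(40 - 28) ≡ 46/12 mod 47. 12⁻¹ ≡ 4 (mod 47), so λ ≡ 43.
  x = λ² - 28 - 40 = 1849 - 68 ≡ 42; y = λ·(28 - 42) - 33 ≡ 23. → (42, 23)
4G: (42, 23) + (40, 32). λ = (32 - 23)/(40 - 42) ≡ 9/45 mod 47. 45⁻¹ ≡ 23 (mod 47), so λ ≡ 19.
  x = λ² - 42 - 40 = 361 - 82 ≡ 44; y = λ·(42 - 44) - 23 ≡ 33. → (44, 33)
5G: (44, 33) + (40, 32). λ = (32 - 33)/(40 - 44) ≡ 46/43 mod 47. 43⁻¹ ≡ 35 (mod 47) since 43·35 = 1505 ≡ 1, so λ ≡ 12.
  x = λ² - 44 - 40 = 144 - 84 ≡ 13; y = λ·(44 - 13) - 33 ≡ 10. → (13, 10)
6G: (13, 10) + (40, 32). λ = (32 - 10)/(40 - 13) ≡ 22/27 mod 47. 27⁻¹ ≡ 7 (mod 47) since 27·7 = 189 ≡ 1, so λ ≡ 13.
  x = λ² - 13 - 40 = 169 - 53 ≡ 22; y = λ·(13 - 22) - 10 ≡ 14. → (22, 14)
7G: (22, 14) + (40, 32). λ = (32 - 14)/(40 - 22) ≡ 18/18 mod 47. 18⁻¹ ≡ 34 (mod 47), so λ ≡ 1.
  x = λ² - 22 - 40 = 1 - 62 ≡ 33; y = λ·(22 - 33) - 14 ≡ 22. → (33, 22)

(33, 22)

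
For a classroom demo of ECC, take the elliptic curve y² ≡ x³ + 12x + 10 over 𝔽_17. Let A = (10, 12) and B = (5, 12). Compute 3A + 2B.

(2, 12)

First 3A:
Repeated addition: build up to 3A.
2A: tangent at (10, 12): λ = (3·10² + 12)/(2·12) ≡ 6/7. 7⁻¹ ≡ 5 (mod 17) since 7·5 = 35 ≡ 1, so λ ≡ 6·5 ≡ 13.
  x = λ² - 10 - 10 = 169 - 20 ≡ 13; y = λ·(10 - 13) - 12 ≡ 0. → (13, 0)
3A: (13, 0) + (10, 12). λ = (12 - 0)/(10 - 13) ≡ 12/14 mod 17. 14⁻¹ ≡ 11 (mod 17) since 14·11 = 154 ≡ 1, so λ ≡ 13.
  x = λ² - 13 - 10 = 169 - 23 ≡ 10; y = λ·(13 - 10) - 0 ≡ 5. → (10, 5)
3A = (10, 5).
Next 2B:
Repeated addition: build up to 2B.
2B: tangent at (5, 12): λ = (3·5² + 12)/(2·12) ≡ 2/7. 7⁻¹ ≡ 5 (mod 17), so λ ≡ 2·5 ≡ 10.
  x = λ² - 5 - 5 = 100 - 10 ≡ 5; y = λ·(5 - 5) - 12 ≡ 5. → (5, 5)
2B = (5, 5).
Finally 3A + 2B:
(10, 5) + (5, 5). λ = (5 - 5)/(5 - 10) ≡ 0/12 mod 17. 12⁻¹ ≡ 10 (mod 17) since 12·10 = 120 ≡ 1, so λ ≡ 0.
  x = λ² - 10 - 5 = 0 - 15 ≡ 2; y = λ·(10 - 2) - 5 ≡ 12. → (2, 12)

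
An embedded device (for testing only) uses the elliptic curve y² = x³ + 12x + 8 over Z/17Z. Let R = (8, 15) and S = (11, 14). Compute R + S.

(0, 5)

(8, 15) + (11, 14). λ = (14 - 15)/(11 - 8) ≡ 16/3 mod 17. 3⁻¹ ≡ 6 (mod 17) since 3·6 = 18 ≡ 1, so λ ≡ 11.
  x = λ² - 8 - 11 = 121 - 19 ≡ 0; y = λ·(8 - 0) - 15 ≡ 5. → (0, 5)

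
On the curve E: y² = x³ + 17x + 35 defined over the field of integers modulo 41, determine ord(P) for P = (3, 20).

3

2P: tangent at (3, 20): λ = (3·3² + 17)/(2·20) ≡ 3/40. 40⁻¹ ≡ 40 (mod 41), so λ ≡ 3·40 ≡ 38.
  x = λ² - 3 - 3 = 1444 - 6 ≡ 3; y = λ·(3 - 3) - 20 ≡ 21. → (3, 21)
3P: (3, 21) + (3, 20): same x and y₁ ≡ -y₂, so the sum is 𝒪.
3P = 𝒪, so the order is 3.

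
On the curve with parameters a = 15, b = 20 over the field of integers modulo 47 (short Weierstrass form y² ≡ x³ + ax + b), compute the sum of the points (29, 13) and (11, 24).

(29, 13) + (11, 24). λ = (24 - 13)/(11 - 29) ≡ 11/29 mod 47. 29⁻¹ ≡ 13 (mod 47), so λ ≡ 2.
  x = λ² - 29 - 11 = 4 - 40 ≡ 11; y = λ·(29 - 11) - 13 ≡ 23. → (11, 23)

(11, 23)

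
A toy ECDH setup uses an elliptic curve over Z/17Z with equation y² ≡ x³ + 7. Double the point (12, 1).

tangent at (12, 1): λ = (3·12² + 0)/(2·1) ≡ 7/2. 2⁻¹ ≡ 9 (mod 17) since 2·9 = 18 ≡ 1, so λ ≡ 7·9 ≡ 12.
  x = λ² - 12 - 12 = 144 - 24 ≡ 1; y = λ·(12 - 1) - 1 ≡ 12. → (1, 12)

(1, 12)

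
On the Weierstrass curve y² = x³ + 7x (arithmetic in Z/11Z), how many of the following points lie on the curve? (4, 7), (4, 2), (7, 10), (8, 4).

1

(4, 7): 7² ≡ 5, rhs ≡ 4 → off.
(4, 2): 2² ≡ 4, rhs ≡ 4 → on.
(7, 10): 10² ≡ 1, rhs ≡ 7 → off.
(8, 4): 4² ≡ 5, rhs ≡ 7 → off.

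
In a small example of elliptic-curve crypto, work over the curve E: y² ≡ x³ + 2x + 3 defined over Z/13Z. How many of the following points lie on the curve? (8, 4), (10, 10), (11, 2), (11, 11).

3

(8, 4): 4² ≡ 3, rhs ≡ 11 → off.
(10, 10): 10² ≡ 9, rhs ≡ 9 → on.
(11, 2): 2² ≡ 4, rhs ≡ 4 → on.
(11, 11): 11² ≡ 4, rhs ≡ 4 → on.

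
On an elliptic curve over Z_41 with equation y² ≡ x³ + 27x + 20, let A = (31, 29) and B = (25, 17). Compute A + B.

(30, 14)

(31, 29) + (25, 17). λ = (17 - 29)/(25 - 31) ≡ 29/35 mod 41. 35⁻¹ ≡ 34 (mod 41), so λ ≡ 2.
  x = λ² - 31 - 25 = 4 - 56 ≡ 30; y = λ·(31 - 30) - 29 ≡ 14. → (30, 14)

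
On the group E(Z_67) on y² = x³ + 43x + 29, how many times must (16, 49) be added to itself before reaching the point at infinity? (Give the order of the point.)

8

2P: tangent at (16, 49): λ = (3·16² + 43)/(2·49) ≡ 7/31. 31⁻¹ ≡ 13 (mod 67), so λ ≡ 7·13 ≡ 24.
  x = λ² - 16 - 16 = 576 - 32 ≡ 8; y = λ·(16 - 8) - 49 ≡ 9. → (8, 9)
3P: (8, 9) + (16, 49). λ = (49 - 9)/(16 - 8) ≡ 40/8 mod 67. 8⁻¹ ≡ 42 (mod 67), so λ ≡ 5.
  x = λ² - 8 - 16 = 25 - 24 ≡ 1; y = λ·(8 - 1) - 9 ≡ 26. → (1, 26)
4P: (1, 26) + (16, 49). λ = (49 - 26)/(16 - 1) ≡ 23/15 mod 67. 15⁻¹ ≡ 9 (mod 67) since 15·9 = 135 ≡ 1, so λ ≡ 6.
  x = λ² - 1 - 16 = 36 - 17 ≡ 19; y = λ·(1 - 19) - 26 ≡ 0. → (19, 0)
5P: (19, 0) + (16, 49). λ = (49 - 0)/(16 - 19) ≡ 49/64 mod 67. 64⁻¹ ≡ 22 (mod 67) since 64·22 = 1408 ≡ 1, so λ ≡ 6.
  x = λ² - 19 - 16 = 36 - 35 ≡ 1; y = λ·(19 - 1) - 0 ≡ 41. → (1, 41)
6P: (1, 41) + (16, 49). λ = (49 - 41)/(16 - 1) ≡ 8/15 mod 67. 15⁻¹ ≡ 9 (mod 67), so λ ≡ 5.
  x = λ² - 1 - 16 = 25 - 17 ≡ 8; y = λ·(1 - 8) - 41 ≡ 58. → (8, 58)
7P: (8, 58) + (16, 49). λ = (49 - 58)/(16 - 8) ≡ 58/8 mod 67. 8⁻¹ ≡ 42 (mod 67) since 8·42 = 336 ≡ 1, so λ ≡ 24.
  x = λ² - 8 - 16 = 576 - 24 ≡ 16; y = λ·(8 - 16) - 58 ≡ 18. → (16, 18)
8P: (16, 18) + (16, 49): same x and y₁ ≡ -y₂, so the sum is the point at infinity.
8P = the point at infinity, so the order is 8.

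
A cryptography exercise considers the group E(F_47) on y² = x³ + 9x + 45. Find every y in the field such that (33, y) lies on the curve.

x³ + 9x + 45 = 36279 ≡ 42 (mod 47).
Square roots of 42 mod 47: 18 and 29 (since 18² = 324 ≡ 42).

18, 29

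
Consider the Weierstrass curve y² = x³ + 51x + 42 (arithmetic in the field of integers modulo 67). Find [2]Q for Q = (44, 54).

tangent at (44, 54): λ = (3·44² + 51)/(2·54) ≡ 30/41. 41⁻¹ ≡ 18 (mod 67), so λ ≡ 30·18 ≡ 4.
  x = λ² - 44 - 44 = 16 - 88 ≡ 62; y = λ·(44 - 62) - 54 ≡ 8. → (62, 8)

(62, 8)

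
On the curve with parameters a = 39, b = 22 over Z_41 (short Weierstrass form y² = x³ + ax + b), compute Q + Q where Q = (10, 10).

(13, 15)

tangent at (10, 10): λ = (3·10² + 39)/(2·10) ≡ 11/20. 20⁻¹ ≡ 39 (mod 41) since 20·39 = 780 ≡ 1, so λ ≡ 11·39 ≡ 19.
  x = λ² - 10 - 10 = 361 - 20 ≡ 13; y = λ·(10 - 13) - 10 ≡ 15. → (13, 15)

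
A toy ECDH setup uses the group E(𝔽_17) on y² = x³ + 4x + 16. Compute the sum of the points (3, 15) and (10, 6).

(3, 15) + (10, 6). λ = (6 - 15)/(10 - 3) ≡ 8/7 mod 17. 7⁻¹ ≡ 5 (mod 17), so λ ≡ 6.
  x = λ² - 3 - 10 = 36 - 13 ≡ 6; y = λ·(3 - 6) - 15 ≡ 1. → (6, 1)

(6, 1)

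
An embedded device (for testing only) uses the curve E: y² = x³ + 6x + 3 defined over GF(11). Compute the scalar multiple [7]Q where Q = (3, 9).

Repeated addition: build up to 7Q.
2Q: tangent at (3, 9): λ = (3·3² + 6)/(2·9) ≡ 0/7. 7⁻¹ ≡ 8 (mod 11), so λ ≡ 0·8 ≡ 0.
  x = λ² - 3 - 3 = 0 - 6 ≡ 5; y = λ·(3 - 5) - 9 ≡ 2. → (5, 2)
3Q: (5, 2) + (3, 9). λ = (9 - 2)/(3 - 5) ≡ 7/9 mod 11. 9⁻¹ ≡ 5 (mod 11), so λ ≡ 2.
  x = λ² - 5 - 3 = 4 - 8 ≡ 7; y = λ·(5 - 7) - 2 ≡ 5. → (7, 5)
4Q: (7, 5) + (3, 9). λ = (9 - 5)/(3 - 7) ≡ 4/7 mod 11. 7⁻¹ ≡ 8 (mod 11), so λ ≡ 10.
  x = λ² - 7 - 3 = 100 - 10 ≡ 2; y = λ·(7 - 2) - 5 ≡ 1. → (2, 1)
5Q: (2, 1) + (3, 9). λ = (9 - 1)/(3 - 2) ≡ 8/1 mod 11. 1⁻¹ ≡ 1 (mod 11) since 1·1 = 1 ≡ 1, so λ ≡ 8.
  x = λ² - 2 - 3 = 64 - 5 ≡ 4; y = λ·(2 - 4) - 1 ≡ 5. → (4, 5)
6Q: (4, 5) + (3, 9). λ = (9 - 5)/(3 - 4) ≡ 4/10 mod 11. 10⁻¹ ≡ 10 (mod 11), so λ ≡ 7.
  x = λ² - 4 - 3 = 49 - 7 ≡ 9; y = λ·(4 - 9) - 5 ≡ 4. → (9, 4)
7Q: (9, 4) + (3, 9). λ = (9 - 4)/(3 - 9) ≡ 5/5 mod 11. 5⁻¹ ≡ 9 (mod 11) since 5·9 = 45 ≡ 1, so λ ≡ 1.
  x = λ² - 9 - 3 = 1 - 12 ≡ 0; y = λ·(9 - 0) - 4 ≡ 5. → (0, 5)

(0, 5)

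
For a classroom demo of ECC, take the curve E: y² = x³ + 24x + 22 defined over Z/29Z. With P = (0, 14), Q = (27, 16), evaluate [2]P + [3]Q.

(0, 14)

First 2P:
Repeated addition: build up to 2P.
2P: tangent at (0, 14): λ = (3·0² + 24)/(2·14) ≡ 24/28. 28⁻¹ ≡ 28 (mod 29), so λ ≡ 24·28 ≡ 5.
  x = λ² - 0 - 0 = 25 - 0 ≡ 25; y = λ·(0 - 25) - 14 ≡ 6. → (25, 6)
2P = (25, 6).
Next 3Q:
Repeated addition: build up to 3Q.
2Q: tangent at (27, 16): λ = (3·27² + 24)/(2·16) ≡ 7/3. 3⁻¹ ≡ 10 (mod 29), so λ ≡ 7·10 ≡ 12.
  x = λ² - 27 - 27 = 144 - 54 ≡ 3; y = λ·(27 - 3) - 16 ≡ 11. → (3, 11)
3Q: (3, 11) + (27, 16). λ = (16 - 11)/(27 - 3) ≡ 5/24 mod 29. 24⁻¹ ≡ 23 (mod 29) since 24·23 = 552 ≡ 1, so λ ≡ 28.
  x = λ² - 3 - 27 = 784 - 30 ≡ 0; y = λ·(3 - 0) - 11 ≡ 15. → (0, 15)
3Q = (0, 15).
Finally 2P + 3Q:
(25, 6) + (0, 15). λ = (15 - 6)/(0 - 25) ≡ 9/4 mod 29. 4⁻¹ ≡ 22 (mod 29) since 4·22 = 88 ≡ 1, so λ ≡ 24.
  x = λ² - 25 - 0 = 576 - 25 ≡ 0; y = λ·(25 - 0) - 6 ≡ 14. → (0, 14)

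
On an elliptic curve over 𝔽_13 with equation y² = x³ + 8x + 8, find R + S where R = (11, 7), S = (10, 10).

(11, 7) + (10, 10). λ = (10 - 7)/(10 - 11) ≡ 3/12 mod 13. 12⁻¹ ≡ 12 (mod 13), so λ ≡ 10.
  x = λ² - 11 - 10 = 100 - 21 ≡ 1; y = λ·(11 - 1) - 7 ≡ 2. → (1, 2)

(1, 2)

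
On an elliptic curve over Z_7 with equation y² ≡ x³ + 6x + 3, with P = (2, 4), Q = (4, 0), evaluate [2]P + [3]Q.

(2, 3)

First 2P:
Repeated addition: build up to 2P.
2P: tangent at (2, 4): λ = (3·2² + 6)/(2·4) ≡ 4/1. 1⁻¹ ≡ 1 (mod 7), so λ ≡ 4·1 ≡ 4.
  x = λ² - 2 - 2 = 16 - 4 ≡ 5; y = λ·(2 - 5) - 4 ≡ 5. → (5, 5)
2P = (5, 5).
Next 3Q:
Repeated addition: build up to 3Q.
2Q: (4, 0) + (4, 0): same x and y₁ ≡ -y₂, so the sum is ∞.
3Q: ∞ + (4, 0) = (4, 0) (identity).
3Q = (4, 0).
Finally 2P + 3Q:
(5, 5) + (4, 0). λ = (0 - 5)/(4 - 5) ≡ 2/6 mod 7. 6⁻¹ ≡ 6 (mod 7) since 6·6 = 36 ≡ 1, so λ ≡ 5.
  x = λ² - 5 - 4 = 25 - 9 ≡ 2; y = λ·(5 - 2) - 5 ≡ 3. → (2, 3)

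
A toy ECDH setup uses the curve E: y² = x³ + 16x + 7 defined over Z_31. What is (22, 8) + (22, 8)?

(6, 3)

tangent at (22, 8): λ = (3·22² + 16)/(2·8) ≡ 11/16. 16⁻¹ ≡ 2 (mod 31), so λ ≡ 11·2 ≡ 22.
  x = λ² - 22 - 22 = 484 - 44 ≡ 6; y = λ·(22 - 6) - 8 ≡ 3. → (6, 3)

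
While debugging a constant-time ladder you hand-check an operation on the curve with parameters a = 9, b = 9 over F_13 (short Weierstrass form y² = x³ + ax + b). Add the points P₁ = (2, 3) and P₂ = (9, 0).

(12, 5)

(2, 3) + (9, 0). λ = (0 - 3)/(9 - 2) ≡ 10/7 mod 13. 7⁻¹ ≡ 2 (mod 13), so λ ≡ 7.
  x = λ² - 2 - 9 = 49 - 11 ≡ 12; y = λ·(2 - 12) - 3 ≡ 5. → (12, 5)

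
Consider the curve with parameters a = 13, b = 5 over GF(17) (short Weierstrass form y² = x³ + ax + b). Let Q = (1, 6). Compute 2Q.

tangent at (1, 6): λ = (3·1² + 13)/(2·6) ≡ 16/12. 12⁻¹ ≡ 10 (mod 17), so λ ≡ 16·10 ≡ 7.
  x = λ² - 1 - 1 = 49 - 2 ≡ 13; y = λ·(1 - 13) - 6 ≡ 12. → (13, 12)

(13, 12)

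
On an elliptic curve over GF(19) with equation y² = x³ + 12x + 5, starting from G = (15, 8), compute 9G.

(8, 10)

Double-and-add on 9 = (1001)₂. Start with G = (15, 8) for the leading 1-bit.
double: tangent at (15, 8): λ = (3·15² + 12)/(2·8) ≡ 3/16. 16⁻¹ ≡ 6 (mod 19) since 16·6 = 96 ≡ 1, so λ ≡ 3·6 ≡ 18.
  x = λ² - 15 - 15 = 324 - 30 ≡ 9; y = λ·(15 - 9) - 8 ≡ 5. → (9, 5)
double: tangent at (9, 5): λ = (3·9² + 12)/(2·5) ≡ 8/10. 10⁻¹ ≡ 2 (mod 19) since 10·2 = 20 ≡ 1, so λ ≡ 8·2 ≡ 16.
  x = λ² - 9 - 9 = 256 - 18 ≡ 10; y = λ·(9 - 10) - 5 ≡ 17. → (10, 17)
double: tangent at (10, 17): λ = (3·10² + 12)/(2·17) ≡ 8/15. 15⁻¹ ≡ 14 (mod 19), so λ ≡ 8·14 ≡ 17.
  x = λ² - 10 - 10 = 289 - 20 ≡ 3; y = λ·(10 - 3) - 17 ≡ 7. → (3, 7)
add G: (3, 7) + (15, 8). λ = (8 - 7)/(15 - 3) ≡ 1/12 mod 19. 12⁻¹ ≡ 8 (mod 19), so λ ≡ 8.
  x = λ² - 3 - 15 = 64 - 18 ≡ 8; y = λ·(3 - 8) - 7 ≡ 10. → (8, 10)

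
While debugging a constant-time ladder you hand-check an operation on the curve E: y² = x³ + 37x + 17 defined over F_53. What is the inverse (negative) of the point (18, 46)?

-(18, 46) = (18, -46 mod 53) = (18, 7).

(18, 7)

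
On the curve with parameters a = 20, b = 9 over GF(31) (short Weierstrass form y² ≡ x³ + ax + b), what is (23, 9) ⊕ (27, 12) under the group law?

(23, 9) + (27, 12). λ = (12 - 9)/(27 - 23) ≡ 3/4 mod 31. 4⁻¹ ≡ 8 (mod 31), so λ ≡ 24.
  x = λ² - 23 - 27 = 576 - 50 ≡ 30; y = λ·(23 - 30) - 9 ≡ 9. → (30, 9)

(30, 9)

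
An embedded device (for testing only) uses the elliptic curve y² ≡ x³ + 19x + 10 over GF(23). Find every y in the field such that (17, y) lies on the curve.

5, 18

x³ + 19x + 10 = 5246 ≡ 2 (mod 23).
Square roots of 2 mod 23: 5 and 18 (since 5² = 25 ≡ 2).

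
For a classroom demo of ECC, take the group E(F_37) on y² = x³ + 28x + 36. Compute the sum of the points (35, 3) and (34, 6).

(14, 8)

(35, 3) + (34, 6). λ = (6 - 3)/(34 - 35) ≡ 3/36 mod 37. 36⁻¹ ≡ 36 (mod 37), so λ ≡ 34.
  x = λ² - 35 - 34 = 1156 - 69 ≡ 14; y = λ·(35 - 14) - 3 ≡ 8. → (14, 8)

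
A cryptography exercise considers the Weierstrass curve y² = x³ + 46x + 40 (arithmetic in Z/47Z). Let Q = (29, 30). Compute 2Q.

(25, 41)

tangent at (29, 30): λ = (3·29² + 46)/(2·30) ≡ 31/13. 13⁻¹ ≡ 29 (mod 47), so λ ≡ 31·29 ≡ 6.
  x = λ² - 29 - 29 = 36 - 58 ≡ 25; y = λ·(29 - 25) - 30 ≡ 41. → (25, 41)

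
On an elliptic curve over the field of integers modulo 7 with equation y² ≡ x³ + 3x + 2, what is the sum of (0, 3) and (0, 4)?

O

The two points share x = 0 and their y-coordinates satisfy 3 + 4 ≡ 0 (mod 7), so they are inverses. Their sum is O.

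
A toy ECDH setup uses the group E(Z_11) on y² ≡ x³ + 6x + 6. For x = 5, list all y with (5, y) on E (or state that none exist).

x³ + 6x + 6 = 161 ≡ 7 (mod 11).
7 is a non-residue mod 11; no y exists.

none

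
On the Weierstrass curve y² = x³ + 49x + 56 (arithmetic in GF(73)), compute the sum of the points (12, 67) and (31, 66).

(48, 54)

(12, 67) + (31, 66). λ = (66 - 67)/(31 - 12) ≡ 72/19 mod 73. 19⁻¹ ≡ 50 (mod 73) since 19·50 = 950 ≡ 1, so λ ≡ 23.
  x = λ² - 12 - 31 = 529 - 43 ≡ 48; y = λ·(12 - 48) - 67 ≡ 54. → (48, 54)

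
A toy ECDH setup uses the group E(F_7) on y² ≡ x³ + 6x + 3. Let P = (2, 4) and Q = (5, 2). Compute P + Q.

(2, 3)

(2, 4) + (5, 2). λ = (2 - 4)/(5 - 2) ≡ 5/3 mod 7. 3⁻¹ ≡ 5 (mod 7) since 3·5 = 15 ≡ 1, so λ ≡ 4.
  x = λ² - 2 - 5 = 16 - 7 ≡ 2; y = λ·(2 - 2) - 4 ≡ 3. → (2, 3)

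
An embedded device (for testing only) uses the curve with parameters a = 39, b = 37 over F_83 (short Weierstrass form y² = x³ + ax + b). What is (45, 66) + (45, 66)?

(56, 47)

tangent at (45, 66): λ = (3·45² + 39)/(2·66) ≡ 55/49. 49⁻¹ ≡ 61 (mod 83), so λ ≡ 55·61 ≡ 35.
  x = λ² - 45 - 45 = 1225 - 90 ≡ 56; y = λ·(45 - 56) - 66 ≡ 47. → (56, 47)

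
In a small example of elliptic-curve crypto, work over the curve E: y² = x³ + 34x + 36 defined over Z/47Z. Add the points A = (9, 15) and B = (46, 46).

(19, 16)

(9, 15) + (46, 46). λ = (46 - 15)/(46 - 9) ≡ 31/37 mod 47. 37⁻¹ ≡ 14 (mod 47) since 37·14 = 518 ≡ 1, so λ ≡ 11.
  x = λ² - 9 - 46 = 121 - 55 ≡ 19; y = λ·(9 - 19) - 15 ≡ 16. → (19, 16)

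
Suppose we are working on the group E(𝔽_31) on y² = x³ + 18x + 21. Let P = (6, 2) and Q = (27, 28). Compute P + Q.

(6, 2) + (27, 28). λ = (28 - 2)/(27 - 6) ≡ 26/21 mod 31. 21⁻¹ ≡ 3 (mod 31) since 21·3 = 63 ≡ 1, so λ ≡ 16.
  x = λ² - 6 - 27 = 256 - 33 ≡ 6; y = λ·(6 - 6) - 2 ≡ 29. → (6, 29)

(6, 29)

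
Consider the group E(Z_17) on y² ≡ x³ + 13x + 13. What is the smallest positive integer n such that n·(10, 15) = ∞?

2P: tangent at (10, 15): λ = (3·10² + 13)/(2·15) ≡ 7/13. 13⁻¹ ≡ 4 (mod 17), so λ ≡ 7·4 ≡ 11.
  x = λ² - 10 - 10 = 121 - 20 ≡ 16; y = λ·(10 - 16) - 15 ≡ 4. → (16, 4)
3P: (16, 4) + (10, 15). λ = (15 - 4)/(10 - 16) ≡ 11/11 mod 17. 11⁻¹ ≡ 14 (mod 17) since 11·14 = 154 ≡ 1, so λ ≡ 1.
  x = λ² - 16 - 10 = 1 - 26 ≡ 9; y = λ·(16 - 9) - 4 ≡ 3. → (9, 3)
4P: (9, 3) + (10, 15). λ = (15 - 3)/(10 - 9) ≡ 12/1 mod 17. 1⁻¹ ≡ 1 (mod 17), so λ ≡ 12.
  x = λ² - 9 - 10 = 144 - 19 ≡ 6; y = λ·(9 - 6) - 3 ≡ 16. → (6, 16)
5P: (6, 16) + (10, 15). λ = (15 - 16)/(10 - 6) ≡ 16/4 mod 17. 4⁻¹ ≡ 13 (mod 17), so λ ≡ 4.
  x = λ² - 6 - 10 = 16 - 16 ≡ 0; y = λ·(6 - 0) - 16 ≡ 8. → (0, 8)
6P: (0, 8) + (10, 15). λ = (15 - 8)/(10 - 0) ≡ 7/10 mod 17. 10⁻¹ ≡ 12 (mod 17) since 10·12 = 120 ≡ 1, so λ ≡ 16.
  x = λ² - 0 - 10 = 256 - 10 ≡ 8; y = λ·(0 - 8) - 8 ≡ 0. → (8, 0)
7P: (8, 0) + (10, 15). λ = (15 - 0)/(10 - 8) ≡ 15/2 mod 17. 2⁻¹ ≡ 9 (mod 17), so λ ≡ 16.
  x = λ² - 8 - 10 = 256 - 18 ≡ 0; y = λ·(8 - 0) - 0 ≡ 9. → (0, 9)
8P: (0, 9) + (10, 15). λ = (15 - 9)/(10 - 0) ≡ 6/10 mod 17. 10⁻¹ ≡ 12 (mod 17) since 10·12 = 120 ≡ 1, so λ ≡ 4.
  x = λ² - 0 - 10 = 16 - 10 ≡ 6; y = λ·(0 - 6) - 9 ≡ 1. → (6, 1)
9P: (6, 1) + (10, 15). λ = (15 - 1)/(10 - 6) ≡ 14/4 mod 17. 4⁻¹ ≡ 13 (mod 17), so λ ≡ 12.
  x = λ² - 6 - 10 = 144 - 16 ≡ 9; y = λ·(6 - 9) - 1 ≡ 14. → (9, 14)
10P: (9, 14) + (10, 15). λ = (15 - 14)/(10 - 9) ≡ 1/1 mod 17. 1⁻¹ ≡ 1 (mod 17), so λ ≡ 1.
  x = λ² - 9 - 10 = 1 - 19 ≡ 16; y = λ·(9 - 16) - 14 ≡ 13. → (16, 13)
11P: (16, 13) + (10, 15). λ = (15 - 13)/(10 - 16) ≡ 2/11 mod 17. 11⁻¹ ≡ 14 (mod 17), so λ ≡ 11.
  x = λ² - 16 - 10 = 121 - 26 ≡ 10; y = λ·(16 - 10) - 13 ≡ 2. → (10, 2)
12P: (10, 2) + (10, 15): same x and y₁ ≡ -y₂, so the sum is ∞.
12P = ∞, so the order is 12.

12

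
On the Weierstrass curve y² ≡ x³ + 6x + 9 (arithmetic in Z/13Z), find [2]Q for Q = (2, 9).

tangent at (2, 9): λ = (3·2² + 6)/(2·9) ≡ 5/5. 5⁻¹ ≡ 8 (mod 13), so λ ≡ 5·8 ≡ 1.
  x = λ² - 2 - 2 = 1 - 4 ≡ 10; y = λ·(2 - 10) - 9 ≡ 9. → (10, 9)

(10, 9)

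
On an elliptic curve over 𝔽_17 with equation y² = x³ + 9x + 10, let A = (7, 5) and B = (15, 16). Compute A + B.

(7, 5) + (15, 16). λ = (16 - 5)/(15 - 7) ≡ 11/8 mod 17. 8⁻¹ ≡ 15 (mod 17), so λ ≡ 12.
  x = λ² - 7 - 15 = 144 - 22 ≡ 3; y = λ·(7 - 3) - 5 ≡ 9. → (3, 9)

(3, 9)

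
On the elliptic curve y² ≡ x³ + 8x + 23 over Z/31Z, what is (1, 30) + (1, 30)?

tangent at (1, 30): λ = (3·1² + 8)/(2·30) ≡ 11/29. 29⁻¹ ≡ 15 (mod 31) since 29·15 = 435 ≡ 1, so λ ≡ 11·15 ≡ 10.
  x = λ² - 1 - 1 = 100 - 2 ≡ 5; y = λ·(1 - 5) - 30 ≡ 23. → (5, 23)

(5, 23)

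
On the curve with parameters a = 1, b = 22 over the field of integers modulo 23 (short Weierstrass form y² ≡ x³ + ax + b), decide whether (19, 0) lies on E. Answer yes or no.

yes

y² = 0² ≡ 0; x³ + 1x + 22 = 6900 ≡ 0 (mod 23). 0 = 0.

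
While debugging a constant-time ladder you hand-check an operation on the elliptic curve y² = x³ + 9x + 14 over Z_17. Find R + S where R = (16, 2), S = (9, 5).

(16, 2) + (9, 5). λ = (5 - 2)/(9 - 16) ≡ 3/10 mod 17. 10⁻¹ ≡ 12 (mod 17), so λ ≡ 2.
  x = λ² - 16 - 9 = 4 - 25 ≡ 13; y = λ·(16 - 13) - 2 ≡ 4. → (13, 4)

(13, 4)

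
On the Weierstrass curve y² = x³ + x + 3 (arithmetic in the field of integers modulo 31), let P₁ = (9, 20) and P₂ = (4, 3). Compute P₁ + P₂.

(9, 20) + (4, 3). λ = (3 - 20)/(4 - 9) ≡ 14/26 mod 31. 26⁻¹ ≡ 6 (mod 31), so λ ≡ 22.
  x = λ² - 9 - 4 = 484 - 13 ≡ 6; y = λ·(9 - 6) - 20 ≡ 15. → (6, 15)

(6, 15)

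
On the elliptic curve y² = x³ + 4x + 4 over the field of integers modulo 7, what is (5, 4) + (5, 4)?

(1, 4)

tangent at (5, 4): λ = (3·5² + 4)/(2·4) ≡ 2/1. 1⁻¹ ≡ 1 (mod 7), so λ ≡ 2·1 ≡ 2.
  x = λ² - 5 - 5 = 4 - 10 ≡ 1; y = λ·(5 - 1) - 4 ≡ 4. → (1, 4)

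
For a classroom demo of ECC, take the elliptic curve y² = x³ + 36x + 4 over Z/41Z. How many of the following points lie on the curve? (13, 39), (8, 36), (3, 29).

2

(13, 39): 39² ≡ 4, rhs ≡ 4 → on.
(8, 36): 36² ≡ 25, rhs ≡ 25 → on.
(3, 29): 29² ≡ 21, rhs ≡ 16 → off.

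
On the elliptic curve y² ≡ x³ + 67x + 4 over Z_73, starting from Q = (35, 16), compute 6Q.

Repeated addition: build up to 6Q.
2Q: tangent at (35, 16): λ = (3·35² + 67)/(2·16) ≡ 19/32. 32⁻¹ ≡ 16 (mod 73) since 32·16 = 512 ≡ 1, so λ ≡ 19·16 ≡ 12.
  x = λ² - 35 - 35 = 144 - 70 ≡ 1; y = λ·(35 - 1) - 16 ≡ 27. → (1, 27)
3Q: (1, 27) + (35, 16). λ = (16 - 27)/(35 - 1) ≡ 62/34 mod 73. 34⁻¹ ≡ 58 (mod 73) since 34·58 = 1972 ≡ 1, so λ ≡ 19.
  x = λ² - 1 - 35 = 361 - 36 ≡ 33; y = λ·(1 - 33) - 27 ≡ 22. → (33, 22)
4Q: (33, 22) + (35, 16). λ = (16 - 22)/(35 - 33) ≡ 67/2 mod 73. 2⁻¹ ≡ 37 (mod 73), so λ ≡ 70.
  x = λ² - 33 - 35 = 4900 - 68 ≡ 14; y = λ·(33 - 14) - 22 ≡ 67. → (14, 67)
5Q: (14, 67) + (35, 16). λ = (16 - 67)/(35 - 14) ≡ 22/21 mod 73. 21⁻¹ ≡ 7 (mod 73), so λ ≡ 8.
  x = λ² - 14 - 35 = 64 - 49 ≡ 15; y = λ·(14 - 15) - 67 ≡ 71. → (15, 71)
6Q: (15, 71) + (35, 16). λ = (16 - 71)/(35 - 15) ≡ 18/20 mod 73. 20⁻¹ ≡ 11 (mod 73), so λ ≡ 52.
  x = λ² - 15 - 35 = 2704 - 50 ≡ 26; y = λ·(15 - 26) - 71 ≡ 14. → (26, 14)

(26, 14)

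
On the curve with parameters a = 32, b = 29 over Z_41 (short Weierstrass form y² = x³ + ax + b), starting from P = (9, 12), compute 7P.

(16, 39)

Double-and-add on 7 = (111)₂. Start with P = (9, 12) for the leading 1-bit.
double: tangent at (9, 12): λ = (3·9² + 32)/(2·12) ≡ 29/24. 24⁻¹ ≡ 12 (mod 41), so λ ≡ 29·12 ≡ 20.
  x = λ² - 9 - 9 = 400 - 18 ≡ 13; y = λ·(9 - 13) - 12 ≡ 31. → (13, 31)
add P: (13, 31) + (9, 12). λ = (12 - 31)/(9 - 13) ≡ 22/37 mod 41. 37⁻¹ ≡ 10 (mod 41), so λ ≡ 15.
  x = λ² - 13 - 9 = 225 - 22 ≡ 39; y = λ·(13 - 39) - 31 ≡ 30. → (39, 30)
double: tangent at (39, 30): λ = (3·39² + 32)/(2·30) ≡ 3/19. 19⁻¹ ≡ 13 (mod 41) since 19·13 = 247 ≡ 1, so λ ≡ 3·13 ≡ 39.
  x = λ² - 39 - 39 = 1521 - 78 ≡ 8; y = λ·(39 - 8) - 30 ≡ 31. → (8, 31)
add P: (8, 31) + (9, 12). λ = (12 - 31)/(9 - 8) ≡ 22/1 mod 41. 1⁻¹ ≡ 1 (mod 41), so λ ≡ 22.
  x = λ² - 8 - 9 = 484 - 17 ≡ 16; y = λ·(8 - 16) - 31 ≡ 39. → (16, 39)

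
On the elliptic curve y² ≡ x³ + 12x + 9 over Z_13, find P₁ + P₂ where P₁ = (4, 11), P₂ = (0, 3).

(0, 10)

(4, 11) + (0, 3). λ = (3 - 11)/(0 - 4) ≡ 5/9 mod 13. 9⁻¹ ≡ 3 (mod 13), so λ ≡ 2.
  x = λ² - 4 - 0 = 4 - 4 ≡ 0; y = λ·(4 - 0) - 11 ≡ 10. → (0, 10)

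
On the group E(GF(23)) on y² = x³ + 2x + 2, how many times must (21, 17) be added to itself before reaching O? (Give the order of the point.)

4

2P: tangent at (21, 17): λ = (3·21² + 2)/(2·17) ≡ 14/11. 11⁻¹ ≡ 21 (mod 23), so λ ≡ 14·21 ≡ 18.
  x = λ² - 21 - 21 = 324 - 42 ≡ 6; y = λ·(21 - 6) - 17 ≡ 0. → (6, 0)
3P: (6, 0) + (21, 17). λ = (17 - 0)/(21 - 6) ≡ 17/15 mod 23. 15⁻¹ ≡ 20 (mod 23), so λ ≡ 18.
  x = λ² - 6 - 21 = 324 - 27 ≡ 21; y = λ·(6 - 21) - 0 ≡ 6. → (21, 6)
4P: (21, 6) + (21, 17): same x and y₁ ≡ -y₂, so the sum is O.
4P = O, so the order is 4.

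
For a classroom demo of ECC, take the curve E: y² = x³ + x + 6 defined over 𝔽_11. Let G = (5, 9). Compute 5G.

Double-and-add on 5 = (101)₂. Start with G = (5, 9) for the leading 1-bit.
double: tangent at (5, 9): λ = (3·5² + 1)/(2·9) ≡ 10/7. 7⁻¹ ≡ 8 (mod 11) since 7·8 = 56 ≡ 1, so λ ≡ 10·8 ≡ 3.
  x = λ² - 5 - 5 = 9 - 10 ≡ 10; y = λ·(5 - 10) - 9 ≡ 9. → (10, 9)
double: tangent at (10, 9): λ = (3·10² + 1)/(2·9) ≡ 4/7. 7⁻¹ ≡ 8 (mod 11) since 7·8 = 56 ≡ 1, so λ ≡ 4·8 ≡ 10.
  x = λ² - 10 - 10 = 100 - 20 ≡ 3; y = λ·(10 - 3) - 9 ≡ 6. → (3, 6)
add G: (3, 6) + (5, 9). λ = (9 - 6)/(5 - 3) ≡ 3/2 mod 11. 2⁻¹ ≡ 6 (mod 11), so λ ≡ 7.
  x = λ² - 3 - 5 = 49 - 8 ≡ 8; y = λ·(3 - 8) - 6 ≡ 3. → (8, 3)

(8, 3)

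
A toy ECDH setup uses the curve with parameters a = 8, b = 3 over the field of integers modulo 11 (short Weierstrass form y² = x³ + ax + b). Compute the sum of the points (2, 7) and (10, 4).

(2, 7) + (10, 4). λ = (4 - 7)/(10 - 2) ≡ 8/8 mod 11. 8⁻¹ ≡ 7 (mod 11) since 8·7 = 56 ≡ 1, so λ ≡ 1.
  x = λ² - 2 - 10 = 1 - 12 ≡ 0; y = λ·(2 - 0) - 7 ≡ 6. → (0, 6)

(0, 6)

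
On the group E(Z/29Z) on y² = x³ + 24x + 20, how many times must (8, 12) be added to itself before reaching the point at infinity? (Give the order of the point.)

2P: tangent at (8, 12): λ = (3·8² + 24)/(2·12) ≡ 13/24. 24⁻¹ ≡ 23 (mod 29), so λ ≡ 13·23 ≡ 9.
  x = λ² - 8 - 8 = 81 - 16 ≡ 7; y = λ·(8 - 7) - 12 ≡ 26. → (7, 26)
3P: (7, 26) + (8, 12). λ = (12 - 26)/(8 - 7) ≡ 15/1 mod 29. 1⁻¹ ≡ 1 (mod 29) since 1·1 = 1 ≡ 1, so λ ≡ 15.
  x = λ² - 7 - 8 = 225 - 15 ≡ 7; y = λ·(7 - 7) - 26 ≡ 3. → (7, 3)
4P: (7, 3) + (8, 12). λ = (12 - 3)/(8 - 7) ≡ 9/1 mod 29. 1⁻¹ ≡ 1 (mod 29), so λ ≡ 9.
  x = λ² - 7 - 8 = 81 - 15 ≡ 8; y = λ·(7 - 8) - 3 ≡ 17. → (8, 17)
5P: (8, 17) + (8, 12): same x and y₁ ≡ -y₂, so the sum is the point at infinity.
5P = the point at infinity, so the order is 5.

5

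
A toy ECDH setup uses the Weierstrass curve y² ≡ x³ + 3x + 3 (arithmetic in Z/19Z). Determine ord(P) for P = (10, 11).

10

2P: tangent at (10, 11): λ = (3·10² + 3)/(2·11) ≡ 18/3. 3⁻¹ ≡ 13 (mod 19), so λ ≡ 18·13 ≡ 6.
  x = λ² - 10 - 10 = 36 - 20 ≡ 16; y = λ·(10 - 16) - 11 ≡ 10. → (16, 10)
3P: (16, 10) + (10, 11). λ = (11 - 10)/(10 - 16) ≡ 1/13 mod 19. 13⁻¹ ≡ 3 (mod 19), so λ ≡ 3.
  x = λ² - 16 - 10 = 9 - 26 ≡ 2; y = λ·(16 - 2) - 10 ≡ 13. → (2, 13)
4P: (2, 13) + (10, 11). λ = (11 - 13)/(10 - 2) ≡ 17/8 mod 19. 8⁻¹ ≡ 12 (mod 19) since 8·12 = 96 ≡ 1, so λ ≡ 14.
  x = λ² - 2 - 10 = 196 - 12 ≡ 13; y = λ·(2 - 13) - 13 ≡ 4. → (13, 4)
5P: (13, 4) + (10, 11). λ = (11 - 4)/(10 - 13) ≡ 7/16 mod 19. 16⁻¹ ≡ 6 (mod 19), so λ ≡ 4.
  x = λ² - 13 - 10 = 16 - 23 ≡ 12; y = λ·(13 - 12) - 4 ≡ 0. → (12, 0)
6P: (12, 0) + (10, 11). λ = (11 - 0)/(10 - 12) ≡ 11/17 mod 19. 17⁻¹ ≡ 9 (mod 19) since 17·9 = 153 ≡ 1, so λ ≡ 4.
  x = λ² - 12 - 10 = 16 - 22 ≡ 13; y = λ·(12 - 13) - 0 ≡ 15. → (13, 15)
7P: (13, 15) + (10, 11). λ = (11 - 15)/(10 - 13) ≡ 15/16 mod 19. 16⁻¹ ≡ 6 (mod 19) since 16·6 = 96 ≡ 1, so λ ≡ 14.
  x = λ² - 13 - 10 = 196 - 23 ≡ 2; y = λ·(13 - 2) - 15 ≡ 6. → (2, 6)
8P: (2, 6) + (10, 11). λ = (11 - 6)/(10 - 2) ≡ 5/8 mod 19. 8⁻¹ ≡ 12 (mod 19), so λ ≡ 3.
  x = λ² - 2 - 10 = 9 - 12 ≡ 16; y = λ·(2 - 16) - 6 ≡ 9. → (16, 9)
9P: (16, 9) + (10, 11). λ = (11 - 9)/(10 - 16) ≡ 2/13 mod 19. 13⁻¹ ≡ 3 (mod 19), so λ ≡ 6.
  x = λ² - 16 - 10 = 36 - 26 ≡ 10; y = λ·(16 - 10) - 9 ≡ 8. → (10, 8)
10P: (10, 8) + (10, 11): same x and y₁ ≡ -y₂, so the sum is O.
10P = O, so the order is 10.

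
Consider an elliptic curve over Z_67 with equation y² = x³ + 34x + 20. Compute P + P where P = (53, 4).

tangent at (53, 4): λ = (3·53² + 34)/(2·4) ≡ 19/8. 8⁻¹ ≡ 42 (mod 67) since 8·42 = 336 ≡ 1, so λ ≡ 19·42 ≡ 61.
  x = λ² - 53 - 53 = 3721 - 106 ≡ 64; y = λ·(53 - 64) - 4 ≡ 62. → (64, 62)

(64, 62)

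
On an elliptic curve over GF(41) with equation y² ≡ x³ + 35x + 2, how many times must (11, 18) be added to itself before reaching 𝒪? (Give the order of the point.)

7

2P: tangent at (11, 18): λ = (3·11² + 35)/(2·18) ≡ 29/36. 36⁻¹ ≡ 8 (mod 41), so λ ≡ 29·8 ≡ 27.
  x = λ² - 11 - 11 = 729 - 22 ≡ 10; y = λ·(11 - 10) - 18 ≡ 9. → (10, 9)
3P: (10, 9) + (11, 18). λ = (18 - 9)/(11 - 10) ≡ 9/1 mod 41. 1⁻¹ ≡ 1 (mod 41) since 1·1 = 1 ≡ 1, so λ ≡ 9.
  x = λ² - 10 - 11 = 81 - 21 ≡ 19; y = λ·(10 - 19) - 9 ≡ 33. → (19, 33)
4P: (19, 33) + (11, 18). λ = (18 - 33)/(11 - 19) ≡ 26/33 mod 41. 33⁻¹ ≡ 5 (mod 41) since 33·5 = 165 ≡ 1, so λ ≡ 7.
  x = λ² - 19 - 11 = 49 - 30 ≡ 19; y = λ·(19 - 19) - 33 ≡ 8. → (19, 8)
5P: (19, 8) + (11, 18). λ = (18 - 8)/(11 - 19) ≡ 10/33 mod 41. 33⁻¹ ≡ 5 (mod 41), so λ ≡ 9.
  x = λ² - 19 - 11 = 81 - 30 ≡ 10; y = λ·(19 - 10) - 8 ≡ 32. → (10, 32)
6P: (10, 32) + (11, 18). λ = (18 - 32)/(11 - 10) ≡ 27/1 mod 41. 1⁻¹ ≡ 1 (mod 41), so λ ≡ 27.
  x = λ² - 10 - 11 = 729 - 21 ≡ 11; y = λ·(10 - 11) - 32 ≡ 23. → (11, 23)
7P: (11, 23) + (11, 18): same x and y₁ ≡ -y₂, so the sum is 𝒪.
7P = 𝒪, so the order is 7.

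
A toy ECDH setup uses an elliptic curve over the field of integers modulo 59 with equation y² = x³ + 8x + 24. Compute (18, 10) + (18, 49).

O

The two points share x = 18 and their y-coordinates satisfy 10 + 49 ≡ 0 (mod 59), so they are inverses. Their sum is O.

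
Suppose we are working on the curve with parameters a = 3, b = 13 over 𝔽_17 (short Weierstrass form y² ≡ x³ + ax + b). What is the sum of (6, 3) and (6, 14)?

The two points share x = 6 and their y-coordinates satisfy 3 + 14 ≡ 0 (mod 17), so they are inverses. Their sum is 𝒪.

O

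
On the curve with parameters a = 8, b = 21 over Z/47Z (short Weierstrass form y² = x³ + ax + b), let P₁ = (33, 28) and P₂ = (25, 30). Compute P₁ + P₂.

(39, 44)

(33, 28) + (25, 30). λ = (30 - 28)/(25 - 33) ≡ 2/39 mod 47. 39⁻¹ ≡ 41 (mod 47), so λ ≡ 35.
  x = λ² - 33 - 25 = 1225 - 58 ≡ 39; y = λ·(33 - 39) - 28 ≡ 44. → (39, 44)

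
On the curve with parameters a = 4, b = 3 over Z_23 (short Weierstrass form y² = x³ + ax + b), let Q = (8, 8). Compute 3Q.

Repeated addition: build up to 3Q.
2Q: tangent at (8, 8): λ = (3·8² + 4)/(2·8) ≡ 12/16. 16⁻¹ ≡ 13 (mod 23) since 16·13 = 208 ≡ 1, so λ ≡ 12·13 ≡ 18.
  x = λ² - 8 - 8 = 324 - 16 ≡ 9; y = λ·(8 - 9) - 8 ≡ 20. → (9, 20)
3Q: (9, 20) + (8, 8). λ = (8 - 20)/(8 - 9) ≡ 11/22 mod 23. 22⁻¹ ≡ 22 (mod 23), so λ ≡ 12.
  x = λ² - 9 - 8 = 144 - 17 ≡ 12; y = λ·(9 - 12) - 20 ≡ 13. → (12, 13)

(12, 13)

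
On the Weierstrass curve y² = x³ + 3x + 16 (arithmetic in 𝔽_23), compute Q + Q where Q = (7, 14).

(12, 20)

tangent at (7, 14): λ = (3·7² + 3)/(2·14) ≡ 12/5. 5⁻¹ ≡ 14 (mod 23) since 5·14 = 70 ≡ 1, so λ ≡ 12·14 ≡ 7.
  x = λ² - 7 - 7 = 49 - 14 ≡ 12; y = λ·(7 - 12) - 14 ≡ 20. → (12, 20)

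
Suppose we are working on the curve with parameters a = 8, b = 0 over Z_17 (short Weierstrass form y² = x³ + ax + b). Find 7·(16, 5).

Write P = (16, 5).
Double-and-add on 7 = (111)₂. Start with P = (16, 5) for the leading 1-bit.
double: tangent at (16, 5): λ = (3·16² + 8)/(2·5) ≡ 11/10. 10⁻¹ ≡ 12 (mod 17) since 10·12 = 120 ≡ 1, so λ ≡ 11·12 ≡ 13.
  x = λ² - 16 - 16 = 169 - 32 ≡ 1; y = λ·(16 - 1) - 5 ≡ 3. → (1, 3)
add P: (1, 3) + (16, 5). λ = (5 - 3)/(16 - 1) ≡ 2/15 mod 17. 15⁻¹ ≡ 8 (mod 17) since 15·8 = 120 ≡ 1, so λ ≡ 16.
  x = λ² - 1 - 16 = 256 - 17 ≡ 1; y = λ·(1 - 1) - 3 ≡ 14. → (1, 14)
double: tangent at (1, 14): λ = (3·1² + 8)/(2·14) ≡ 11/11. 11⁻¹ ≡ 14 (mod 17), so λ ≡ 11·14 ≡ 1.
  x = λ² - 1 - 1 = 1 - 2 ≡ 16; y = λ·(1 - 16) - 14 ≡ 5. → (16, 5)
add P: tangent at (16, 5): λ = (3·16² + 8)/(2·5) ≡ 11/10. 10⁻¹ ≡ 12 (mod 17), so λ ≡ 11·12 ≡ 13.
  x = λ² - 16 - 16 = 169 - 32 ≡ 1; y = λ·(16 - 1) - 5 ≡ 3. → (1, 3)

(1, 3)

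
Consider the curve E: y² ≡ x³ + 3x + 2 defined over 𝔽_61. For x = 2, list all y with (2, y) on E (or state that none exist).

4, 57

x³ + 3x + 2 = 16 ≡ 16 (mod 61).
Square roots of 16 mod 61: 4 and 57 (since 4² = 16 ≡ 16).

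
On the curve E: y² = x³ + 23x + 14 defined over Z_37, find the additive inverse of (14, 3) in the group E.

(14, 34)

-(14, 3) = (14, -3 mod 37) = (14, 34).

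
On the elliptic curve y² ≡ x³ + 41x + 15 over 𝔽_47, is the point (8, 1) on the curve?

no

y² = 1² ≡ 1; x³ + 41x + 15 = 855 ≡ 9 (mod 47). 1 ≠ 9.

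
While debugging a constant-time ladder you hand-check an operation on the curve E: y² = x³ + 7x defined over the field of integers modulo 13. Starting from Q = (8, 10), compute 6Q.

Double-and-add on 6 = (110)₂. Start with Q = (8, 10) for the leading 1-bit.
double: tangent at (8, 10): λ = (3·8² + 7)/(2·10) ≡ 4/7. 7⁻¹ ≡ 2 (mod 13), so λ ≡ 4·2 ≡ 8.
  x = λ² - 8 - 8 = 64 - 16 ≡ 9; y = λ·(8 - 9) - 10 ≡ 8. → (9, 8)
add Q: (9, 8) + (8, 10). λ = (10 - 8)/(8 - 9) ≡ 2/12 mod 13. 12⁻¹ ≡ 12 (mod 13), so λ ≡ 11.
  x = λ² - 9 - 8 = 121 - 17 ≡ 0; y = λ·(9 - 0) - 8 ≡ 0. → (0, 0)
double: (0, 0) + (0, 0): same x and y₁ ≡ -y₂, so the sum is O.

O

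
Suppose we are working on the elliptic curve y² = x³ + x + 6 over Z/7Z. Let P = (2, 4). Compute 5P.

Repeated addition: build up to 5P.
2P: tangent at (2, 4): λ = (3·2² + 1)/(2·4) ≡ 6/1. 1⁻¹ ≡ 1 (mod 7), so λ ≡ 6·1 ≡ 6.
  x = λ² - 2 - 2 = 36 - 4 ≡ 4; y = λ·(2 - 4) - 4 ≡ 5. → (4, 5)
3P: (4, 5) + (2, 4). λ = (4 - 5)/(2 - 4) ≡ 6/5 mod 7. 5⁻¹ ≡ 3 (mod 7) since 5·3 = 15 ≡ 1, so λ ≡ 4.
  x = λ² - 4 - 2 = 16 - 6 ≡ 3; y = λ·(4 - 3) - 5 ≡ 6. → (3, 6)
4P: (3, 6) + (2, 4). λ = (4 - 6)/(2 - 3) ≡ 5/6 mod 7. 6⁻¹ ≡ 6 (mod 7), so λ ≡ 2.
  x = λ² - 3 - 2 = 4 - 5 ≡ 6; y = λ·(3 - 6) - 6 ≡ 2. → (6, 2)
5P: (6, 2) + (2, 4). λ = (4 - 2)/(2 - 6) ≡ 2/3 mod 7. 3⁻¹ ≡ 5 (mod 7), so λ ≡ 3.
  x = λ² - 6 - 2 = 9 - 8 ≡ 1; y = λ·(6 - 1) - 2 ≡ 6. → (1, 6)

(1, 6)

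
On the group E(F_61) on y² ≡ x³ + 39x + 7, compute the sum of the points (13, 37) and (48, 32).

(13, 37) + (48, 32). λ = (32 - 37)/(48 - 13) ≡ 56/35 mod 61. 35⁻¹ ≡ 7 (mod 61) since 35·7 = 245 ≡ 1, so λ ≡ 26.
  x = λ² - 13 - 48 = 676 - 61 ≡ 5; y = λ·(13 - 5) - 37 ≡ 49. → (5, 49)

(5, 49)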